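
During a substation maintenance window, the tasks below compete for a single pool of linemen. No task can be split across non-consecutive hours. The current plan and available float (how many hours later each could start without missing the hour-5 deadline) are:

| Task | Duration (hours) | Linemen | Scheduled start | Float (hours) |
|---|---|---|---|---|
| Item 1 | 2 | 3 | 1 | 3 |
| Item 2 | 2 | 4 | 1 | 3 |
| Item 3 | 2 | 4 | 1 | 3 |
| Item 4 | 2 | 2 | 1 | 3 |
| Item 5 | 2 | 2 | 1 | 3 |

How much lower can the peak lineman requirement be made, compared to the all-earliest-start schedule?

Early-start peak: h1:15  h2:15  h3:0  h4:0  h5:0 ⇒ 15.
Leveled (Item 1@1, Item 2@1, Item 3@3, Item 4@3, Item 5@3): h1:7  h2:7  h3:8  h4:8  h5:0 ⇒ 8.
Reduction 15 − 8 = 7.

7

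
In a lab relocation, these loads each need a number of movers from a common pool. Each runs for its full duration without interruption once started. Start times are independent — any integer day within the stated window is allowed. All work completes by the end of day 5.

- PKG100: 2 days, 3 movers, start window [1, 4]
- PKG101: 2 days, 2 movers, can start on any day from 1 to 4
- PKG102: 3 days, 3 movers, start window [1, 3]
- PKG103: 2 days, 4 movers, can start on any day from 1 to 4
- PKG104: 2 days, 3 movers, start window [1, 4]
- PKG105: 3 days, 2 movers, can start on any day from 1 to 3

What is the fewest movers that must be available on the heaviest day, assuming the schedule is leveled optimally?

9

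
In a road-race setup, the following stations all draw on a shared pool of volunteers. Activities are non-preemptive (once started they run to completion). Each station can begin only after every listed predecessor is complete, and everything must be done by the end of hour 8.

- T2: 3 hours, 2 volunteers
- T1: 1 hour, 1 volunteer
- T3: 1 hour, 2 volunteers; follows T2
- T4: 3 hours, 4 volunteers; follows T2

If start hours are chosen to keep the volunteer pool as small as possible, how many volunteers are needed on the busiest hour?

Early-start (T2@1, T1@1, T3@4, T4@4) gives peak 6: h1:3  h2:2  h3:2  h4:6  h5:4  h6:4  h7:0  h8:0.
Shift T4→5.
Schedule T2@1, T1@1, T3@4, T4@5: h1:3  h2:2  h3:2  h4:2  h5:4  h6:4  h7:4  h8:0 — peak 4.

4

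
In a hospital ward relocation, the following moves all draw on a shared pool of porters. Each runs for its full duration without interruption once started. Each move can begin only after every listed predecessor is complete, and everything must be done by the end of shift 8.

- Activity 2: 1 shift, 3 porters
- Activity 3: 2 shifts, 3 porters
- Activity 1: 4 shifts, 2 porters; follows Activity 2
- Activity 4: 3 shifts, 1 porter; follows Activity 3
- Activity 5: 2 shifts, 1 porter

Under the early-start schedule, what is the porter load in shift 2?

At early start, shift 2 has: Activity 3, Activity 1, Activity 5.
Demand: 3 + 2 + 1 = 6.

6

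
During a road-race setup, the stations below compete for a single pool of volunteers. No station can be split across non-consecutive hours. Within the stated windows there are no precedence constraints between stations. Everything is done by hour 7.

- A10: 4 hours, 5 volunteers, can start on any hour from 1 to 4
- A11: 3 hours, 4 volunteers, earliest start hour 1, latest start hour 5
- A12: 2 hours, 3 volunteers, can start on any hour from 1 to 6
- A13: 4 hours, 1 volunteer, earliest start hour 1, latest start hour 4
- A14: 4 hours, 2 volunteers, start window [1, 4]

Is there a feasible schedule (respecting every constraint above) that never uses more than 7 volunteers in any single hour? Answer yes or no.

Total volunteer-hours = 50; over 7 hours the average is 50/7 > 7, so some hour must exceed 7.

no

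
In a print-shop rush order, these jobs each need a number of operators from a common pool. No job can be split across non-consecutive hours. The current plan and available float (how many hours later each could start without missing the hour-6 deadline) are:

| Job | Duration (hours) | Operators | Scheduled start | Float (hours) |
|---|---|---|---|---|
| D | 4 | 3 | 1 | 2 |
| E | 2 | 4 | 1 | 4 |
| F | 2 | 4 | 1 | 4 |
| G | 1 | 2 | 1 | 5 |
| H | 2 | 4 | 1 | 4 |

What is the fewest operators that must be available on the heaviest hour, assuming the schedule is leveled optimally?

7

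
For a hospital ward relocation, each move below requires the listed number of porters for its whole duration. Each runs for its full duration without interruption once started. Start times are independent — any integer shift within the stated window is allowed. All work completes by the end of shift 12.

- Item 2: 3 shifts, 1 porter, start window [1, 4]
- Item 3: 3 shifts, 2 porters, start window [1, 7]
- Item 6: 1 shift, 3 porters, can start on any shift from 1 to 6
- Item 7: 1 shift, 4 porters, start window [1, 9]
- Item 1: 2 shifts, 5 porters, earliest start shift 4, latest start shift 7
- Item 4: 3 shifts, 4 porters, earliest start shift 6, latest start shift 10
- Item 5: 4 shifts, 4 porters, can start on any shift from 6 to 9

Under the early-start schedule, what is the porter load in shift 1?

At early start, shift 1 has: Item 2, Item 3, Item 6, Item 7.
Demand: 1 + 2 + 3 + 4 = 10.

10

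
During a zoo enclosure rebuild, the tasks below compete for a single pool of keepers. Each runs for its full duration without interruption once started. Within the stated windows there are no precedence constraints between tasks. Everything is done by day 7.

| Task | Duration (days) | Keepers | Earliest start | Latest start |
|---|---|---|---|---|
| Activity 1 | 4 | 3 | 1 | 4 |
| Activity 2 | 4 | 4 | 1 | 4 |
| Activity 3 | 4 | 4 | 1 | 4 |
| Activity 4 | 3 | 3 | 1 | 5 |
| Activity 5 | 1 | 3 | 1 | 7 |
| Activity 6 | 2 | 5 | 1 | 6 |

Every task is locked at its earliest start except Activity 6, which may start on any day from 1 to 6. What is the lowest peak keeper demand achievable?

17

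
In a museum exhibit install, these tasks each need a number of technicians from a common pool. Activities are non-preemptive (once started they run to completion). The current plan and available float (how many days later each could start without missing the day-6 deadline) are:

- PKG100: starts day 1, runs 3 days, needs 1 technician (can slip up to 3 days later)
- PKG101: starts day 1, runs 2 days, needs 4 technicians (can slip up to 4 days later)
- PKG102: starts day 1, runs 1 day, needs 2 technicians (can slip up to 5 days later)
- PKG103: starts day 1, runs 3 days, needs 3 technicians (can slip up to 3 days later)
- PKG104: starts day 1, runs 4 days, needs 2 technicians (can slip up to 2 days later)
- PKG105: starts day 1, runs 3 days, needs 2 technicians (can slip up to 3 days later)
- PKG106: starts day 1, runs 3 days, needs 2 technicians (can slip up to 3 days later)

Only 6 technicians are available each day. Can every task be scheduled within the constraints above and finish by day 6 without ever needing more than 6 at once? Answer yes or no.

no

Total technician-days = 42; over 6 days the average is 42/6 > 6, so some day must exceed 6.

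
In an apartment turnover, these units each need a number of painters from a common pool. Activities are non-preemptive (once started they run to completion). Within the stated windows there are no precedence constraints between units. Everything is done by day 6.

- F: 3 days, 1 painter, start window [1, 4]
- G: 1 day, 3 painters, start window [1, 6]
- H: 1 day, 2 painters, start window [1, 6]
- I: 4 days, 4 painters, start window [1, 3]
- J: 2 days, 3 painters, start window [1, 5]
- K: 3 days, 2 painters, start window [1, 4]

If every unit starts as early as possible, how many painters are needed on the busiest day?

15

Early-start schedule: F@1, G@1, H@1, I@1, J@1, K@1.
Load per day: day 1: 15, day 2: 10, day 3: 7, day 4: 4, day 5: 0, day 6: 0.
Peak is 15.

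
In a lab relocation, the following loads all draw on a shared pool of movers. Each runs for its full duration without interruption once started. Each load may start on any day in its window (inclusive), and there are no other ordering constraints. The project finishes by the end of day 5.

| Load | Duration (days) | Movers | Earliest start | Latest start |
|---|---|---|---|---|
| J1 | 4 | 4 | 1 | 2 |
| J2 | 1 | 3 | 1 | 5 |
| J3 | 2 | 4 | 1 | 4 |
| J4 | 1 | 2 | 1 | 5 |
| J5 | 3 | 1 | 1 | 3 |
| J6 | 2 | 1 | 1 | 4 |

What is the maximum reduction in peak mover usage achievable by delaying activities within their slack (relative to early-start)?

7

Early-start peak: d1:15  d2:10  d3:5  d4:4  d5:0 ⇒ 15.
Leveled (J1@1, J2@1, J3@4, J4@2, J5@1, J6@2): d1:8  d2:8  d3:6  d4:8  d5:4 ⇒ 8.
Reduction 15 − 8 = 7.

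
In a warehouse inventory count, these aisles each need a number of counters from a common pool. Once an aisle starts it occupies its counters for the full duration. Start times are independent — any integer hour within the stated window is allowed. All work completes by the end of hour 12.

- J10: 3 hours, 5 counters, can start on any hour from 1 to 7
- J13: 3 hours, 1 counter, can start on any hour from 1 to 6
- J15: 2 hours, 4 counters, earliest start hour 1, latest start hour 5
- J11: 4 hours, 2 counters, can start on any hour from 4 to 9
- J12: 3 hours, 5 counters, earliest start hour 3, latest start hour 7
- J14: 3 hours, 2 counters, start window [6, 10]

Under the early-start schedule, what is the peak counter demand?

Early-start schedule: J10@1, J13@1, J15@1, J11@4, J12@3, J14@6.
Load per hour: hour 1: 10, hour 2: 10, hour 3: 11, hour 4: 7, hour 5: 7, hour 6: 4, hour 7: 4, hour 8: 2, hour 9: 0, hour 10: 0, hour 11: 0, hour 12: 0.
Peak is 11.

11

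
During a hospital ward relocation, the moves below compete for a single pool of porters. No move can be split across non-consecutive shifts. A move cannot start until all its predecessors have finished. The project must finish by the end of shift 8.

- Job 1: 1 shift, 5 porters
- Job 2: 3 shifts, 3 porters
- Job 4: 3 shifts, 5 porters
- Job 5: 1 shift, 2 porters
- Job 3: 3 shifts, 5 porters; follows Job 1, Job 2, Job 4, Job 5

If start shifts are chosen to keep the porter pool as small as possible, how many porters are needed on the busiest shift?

8

Early-start (Job 1@1, Job 2@1, Job 4@1, Job 5@1, Job 3@4) gives peak 15: s1:15  s2:8  s3:8  s4:5  s5:5  s6:5  s7:0  s8:0.
Shift Job 4→2, Job 5→4, Job 3→5.
Schedule Job 1@1, Job 2@1, Job 4@2, Job 5@4, Job 3@5: s1:8  s2:8  s3:8  s4:7  s5:5  s6:5  s7:5  s8:0 — peak 8.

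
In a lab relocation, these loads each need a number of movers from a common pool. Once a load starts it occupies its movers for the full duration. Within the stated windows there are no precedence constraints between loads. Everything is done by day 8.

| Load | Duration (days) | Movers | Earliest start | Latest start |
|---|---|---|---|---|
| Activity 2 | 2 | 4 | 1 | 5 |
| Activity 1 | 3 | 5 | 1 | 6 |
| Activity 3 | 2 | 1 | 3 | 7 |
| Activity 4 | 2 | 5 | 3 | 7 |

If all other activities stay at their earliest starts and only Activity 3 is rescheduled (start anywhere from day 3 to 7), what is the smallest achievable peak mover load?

Activity 3@3: d1:9  d2:9  d3:11  d4:6  d5:0  d6:0  d7:0  d8:0 → peak 11
Activity 3@4: d1:9  d2:9  d3:10  d4:6  d5:1  d6:0  d7:0  d8:0 → peak 10
Activity 3@5: d1:9  d2:9  d3:10  d4:5  d5:1  d6:1  d7:0  d8:0 → peak 10
Activity 3@6: d1:9  d2:9  d3:10  d4:5  d5:0  d6:1  d7:1  d8:0 → peak 10
Activity 3@7: d1:9  d2:9  d3:10  d4:5  d5:0  d6:0  d7:1  d8:1 → peak 10
Best is Activity 3@4, peak 10.

10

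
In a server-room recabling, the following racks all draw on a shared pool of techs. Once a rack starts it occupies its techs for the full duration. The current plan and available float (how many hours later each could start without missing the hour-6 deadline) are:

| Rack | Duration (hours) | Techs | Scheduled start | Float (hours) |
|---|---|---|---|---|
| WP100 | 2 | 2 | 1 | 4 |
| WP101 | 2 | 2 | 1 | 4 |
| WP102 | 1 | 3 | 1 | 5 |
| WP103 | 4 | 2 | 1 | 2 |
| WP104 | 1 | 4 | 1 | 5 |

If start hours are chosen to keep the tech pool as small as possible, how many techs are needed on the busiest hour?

Early-start (WP100@1, WP101@1, WP102@1, WP103@1, WP104@1) gives peak 13: h1:13  h2:6  h3:2  h4:2  h5:0  h6:0.
Shift WP101→3, WP102→5, WP104→6.
Schedule WP100@1, WP101@3, WP102@5, WP103@1, WP104@6: h1:4  h2:4  h3:4  h4:4  h5:3  h6:4 — peak 4.
Total tech-hours = 23 over 6 hours ⇒ peak ≥ ⌈23/6⌉ = 4, so 4 is optimal.

4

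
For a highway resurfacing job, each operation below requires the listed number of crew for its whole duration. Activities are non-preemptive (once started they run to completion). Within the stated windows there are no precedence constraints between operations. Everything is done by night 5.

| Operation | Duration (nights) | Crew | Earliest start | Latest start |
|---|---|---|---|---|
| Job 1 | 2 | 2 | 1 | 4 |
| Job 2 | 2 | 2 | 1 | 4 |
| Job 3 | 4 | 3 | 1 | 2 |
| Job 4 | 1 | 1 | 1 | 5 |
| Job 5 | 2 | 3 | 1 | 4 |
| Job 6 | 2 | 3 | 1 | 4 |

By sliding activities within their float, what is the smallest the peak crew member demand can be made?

Early-start (Job 1@1, Job 2@1, Job 3@1, Job 4@1, Job 5@1, Job 6@1) gives peak 14: n1:14  n2:13  n3:3  n4:3  n5:0.
Shift Job 2→3, Job 5→2, Job 6→4.
Schedule Job 1@1, Job 2@3, Job 3@1, Job 4@1, Job 5@2, Job 6@4: n1:6  n2:8  n3:8  n4:8  n5:3 — peak 8.

8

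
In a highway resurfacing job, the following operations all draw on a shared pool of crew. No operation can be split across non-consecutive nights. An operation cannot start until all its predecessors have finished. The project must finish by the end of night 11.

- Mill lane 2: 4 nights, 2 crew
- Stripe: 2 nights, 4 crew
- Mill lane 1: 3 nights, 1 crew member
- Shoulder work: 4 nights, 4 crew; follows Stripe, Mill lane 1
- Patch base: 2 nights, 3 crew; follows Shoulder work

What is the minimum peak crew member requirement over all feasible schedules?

5

Early-start (Mill lane 2@1, Stripe@1, Mill lane 1@1, Shoulder work@4, Patch base@8) gives peak 7: n1:7  n2:7  n3:3  n4:6  n5:4  n6:4  n7:4  n8:3  n9:3  n10:0  n11:0.
Shift Mill lane 2→8.
Schedule Mill lane 2@8, Stripe@1, Mill lane 1@1, Shoulder work@4, Patch base@8: n1:5  n2:5  n3:1  n4:4  n5:4  n6:4  n7:4  n8:5  n9:5  n10:2  n11:2 — peak 5.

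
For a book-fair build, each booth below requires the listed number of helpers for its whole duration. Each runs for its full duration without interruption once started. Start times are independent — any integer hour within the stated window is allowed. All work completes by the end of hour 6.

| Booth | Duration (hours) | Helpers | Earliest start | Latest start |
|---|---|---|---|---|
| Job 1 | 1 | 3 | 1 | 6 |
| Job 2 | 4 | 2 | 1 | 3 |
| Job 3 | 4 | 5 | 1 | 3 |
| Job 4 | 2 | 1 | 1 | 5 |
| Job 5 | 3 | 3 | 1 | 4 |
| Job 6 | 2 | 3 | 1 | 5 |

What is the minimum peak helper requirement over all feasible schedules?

10

Early-start (Job 1@1, Job 2@1, Job 3@1, Job 4@1, Job 5@1, Job 6@1) gives peak 17: h1:17  h2:14  h3:10  h4:7  h5:0  h6:0.
Shift Job 4→2, Job 5→4, Job 6→5.
Schedule Job 1@1, Job 2@1, Job 3@1, Job 4@2, Job 5@4, Job 6@5: h1:10  h2:8  h3:8  h4:10  h5:6  h6:6 — peak 10.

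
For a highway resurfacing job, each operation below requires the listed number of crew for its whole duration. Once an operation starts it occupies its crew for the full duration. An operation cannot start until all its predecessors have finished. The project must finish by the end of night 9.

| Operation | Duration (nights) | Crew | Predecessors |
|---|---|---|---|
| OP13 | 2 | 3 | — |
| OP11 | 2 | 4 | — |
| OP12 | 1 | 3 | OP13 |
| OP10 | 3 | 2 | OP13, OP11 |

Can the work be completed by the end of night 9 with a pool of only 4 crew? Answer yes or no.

Schedule OP13@1, OP11@3, OP12@5, OP10@6: n1:3  n2:3  n3:4  n4:4  n5:3  n6:2  n7:2  n8:2  n9:0 — peak 4 ≤ 4.

yes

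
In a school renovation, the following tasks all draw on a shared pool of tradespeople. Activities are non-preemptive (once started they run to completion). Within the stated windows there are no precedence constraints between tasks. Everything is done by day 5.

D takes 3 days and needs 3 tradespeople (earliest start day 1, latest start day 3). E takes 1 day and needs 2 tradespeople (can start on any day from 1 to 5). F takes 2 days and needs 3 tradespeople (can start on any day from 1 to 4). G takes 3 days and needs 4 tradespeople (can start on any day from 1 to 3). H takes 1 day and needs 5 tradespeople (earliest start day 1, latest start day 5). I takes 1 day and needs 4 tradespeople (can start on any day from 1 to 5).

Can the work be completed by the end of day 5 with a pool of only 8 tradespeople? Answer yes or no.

Schedule D@2, E@2, F@1, G@3, H@1, I@5: d1:8  d2:8  d3:7  d4:7  d5:8 — peak 8 ≤ 8.

yes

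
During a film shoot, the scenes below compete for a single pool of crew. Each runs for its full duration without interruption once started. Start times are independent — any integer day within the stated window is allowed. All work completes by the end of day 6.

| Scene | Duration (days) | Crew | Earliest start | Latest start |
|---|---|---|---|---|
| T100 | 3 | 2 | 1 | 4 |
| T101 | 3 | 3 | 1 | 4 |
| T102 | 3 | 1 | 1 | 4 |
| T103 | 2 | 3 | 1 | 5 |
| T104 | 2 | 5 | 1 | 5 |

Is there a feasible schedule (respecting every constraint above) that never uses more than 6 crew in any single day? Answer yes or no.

The minimum achievable peak is 7; 6 < 7, so no feasible schedule stays within the cap.

no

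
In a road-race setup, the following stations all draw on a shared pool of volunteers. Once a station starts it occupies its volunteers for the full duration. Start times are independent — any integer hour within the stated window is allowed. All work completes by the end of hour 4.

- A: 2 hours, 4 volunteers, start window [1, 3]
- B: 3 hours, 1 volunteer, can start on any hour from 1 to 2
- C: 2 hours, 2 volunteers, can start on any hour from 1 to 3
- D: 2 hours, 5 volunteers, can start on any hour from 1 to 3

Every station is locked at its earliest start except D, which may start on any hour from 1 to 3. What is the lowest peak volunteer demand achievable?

D@1: h1:12  h2:12  h3:1  h4:0 → peak 12
D@2: h1:7  h2:12  h3:6  h4:0 → peak 12
D@3: h1:7  h2:7  h3:6  h4:5 → peak 7
Best is D@3, peak 7.

7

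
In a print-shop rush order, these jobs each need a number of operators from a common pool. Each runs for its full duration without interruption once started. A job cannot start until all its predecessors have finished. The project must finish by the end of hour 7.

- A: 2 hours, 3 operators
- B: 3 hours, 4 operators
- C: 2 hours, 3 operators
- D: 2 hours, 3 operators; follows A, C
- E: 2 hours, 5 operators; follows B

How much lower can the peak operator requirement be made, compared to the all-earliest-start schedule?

3

Early-start peak: h1:10  h2:10  h3:7  h4:8  h5:5  h6:0  h7:0 ⇒ 10.
Leveled (A@1, B@3, C@1, D@3, E@6): h1:6  h2:6  h3:7  h4:7  h5:4  h6:5  h7:5 ⇒ 7.
Reduction 10 − 7 = 3.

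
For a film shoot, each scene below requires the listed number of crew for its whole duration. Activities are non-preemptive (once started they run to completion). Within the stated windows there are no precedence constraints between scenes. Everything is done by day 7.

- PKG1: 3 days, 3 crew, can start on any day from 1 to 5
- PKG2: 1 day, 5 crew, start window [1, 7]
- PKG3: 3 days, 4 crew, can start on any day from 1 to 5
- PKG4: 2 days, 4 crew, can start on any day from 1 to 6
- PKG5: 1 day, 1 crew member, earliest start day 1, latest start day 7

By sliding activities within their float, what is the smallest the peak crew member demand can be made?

Early-start (PKG1@1, PKG2@1, PKG3@1, PKG4@1, PKG5@1) gives peak 17: d1:17  d2:11  d3:7  d4:0  d5:0  d6:0  d7:0.
Shift PKG2→4, PKG4→5, PKG5→4.
Schedule PKG1@1, PKG2@4, PKG3@1, PKG4@5, PKG5@4: d1:7  d2:7  d3:7  d4:6  d5:4  d6:4  d7:0 — peak 7.

7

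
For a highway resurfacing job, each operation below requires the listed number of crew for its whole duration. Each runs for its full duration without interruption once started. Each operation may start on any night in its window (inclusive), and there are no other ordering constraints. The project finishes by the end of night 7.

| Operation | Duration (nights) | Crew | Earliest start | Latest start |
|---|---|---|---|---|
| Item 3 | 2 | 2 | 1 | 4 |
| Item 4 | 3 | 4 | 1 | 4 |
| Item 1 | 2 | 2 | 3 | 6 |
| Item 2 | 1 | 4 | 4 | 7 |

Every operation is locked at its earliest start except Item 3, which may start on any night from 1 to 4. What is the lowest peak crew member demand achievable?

6

Item 3@1: n1:6  n2:6  n3:6  n4:6  n5:0  n6:0  n7:0 → peak 6
Item 3@2: n1:4  n2:6  n3:8  n4:6  n5:0  n6:0  n7:0 → peak 8
Item 3@3: n1:4  n2:4  n3:8  n4:8  n5:0  n6:0  n7:0 → peak 8
Item 3@4: n1:4  n2:4  n3:6  n4:8  n5:2  n6:0  n7:0 → peak 8
Best is Item 3@1, peak 6.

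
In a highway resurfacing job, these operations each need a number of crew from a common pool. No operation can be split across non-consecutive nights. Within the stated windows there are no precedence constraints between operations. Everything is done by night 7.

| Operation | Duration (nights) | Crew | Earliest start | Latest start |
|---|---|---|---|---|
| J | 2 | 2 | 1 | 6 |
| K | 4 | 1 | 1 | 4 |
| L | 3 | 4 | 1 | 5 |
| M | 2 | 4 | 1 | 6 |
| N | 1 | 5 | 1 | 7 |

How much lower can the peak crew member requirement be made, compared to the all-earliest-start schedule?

Early-start peak: n1:16  n2:11  n3:5  n4:1  n5:0  n6:0  n7:0 ⇒ 16.
Leveled (J@1, K@3, L@1, M@4, N@6): n1:6  n2:6  n3:5  n4:5  n5:5  n6:6  n7:0 ⇒ 6.
Reduction 16 − 6 = 10.

10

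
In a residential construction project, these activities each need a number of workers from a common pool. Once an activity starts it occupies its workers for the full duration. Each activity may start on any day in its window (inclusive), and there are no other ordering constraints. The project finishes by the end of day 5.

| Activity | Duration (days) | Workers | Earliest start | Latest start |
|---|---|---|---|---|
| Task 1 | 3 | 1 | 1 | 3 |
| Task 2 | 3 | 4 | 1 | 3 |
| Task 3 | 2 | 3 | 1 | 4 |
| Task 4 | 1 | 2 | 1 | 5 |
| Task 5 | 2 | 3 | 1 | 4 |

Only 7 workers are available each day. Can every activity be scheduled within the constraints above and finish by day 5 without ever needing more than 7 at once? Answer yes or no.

yes

Schedule Task 1@1, Task 2@1, Task 3@4, Task 4@1, Task 5@4: d1:7  d2:5  d3:5  d4:6  d5:6 — peak 7 ≤ 7.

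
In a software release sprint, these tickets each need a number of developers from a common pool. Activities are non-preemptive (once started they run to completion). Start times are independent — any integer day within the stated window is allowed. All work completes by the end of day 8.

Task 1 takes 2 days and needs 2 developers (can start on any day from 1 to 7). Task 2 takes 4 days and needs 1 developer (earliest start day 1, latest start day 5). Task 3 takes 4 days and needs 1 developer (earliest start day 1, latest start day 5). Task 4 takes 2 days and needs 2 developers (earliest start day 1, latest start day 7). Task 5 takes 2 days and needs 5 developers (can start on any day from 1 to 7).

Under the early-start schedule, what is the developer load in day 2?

11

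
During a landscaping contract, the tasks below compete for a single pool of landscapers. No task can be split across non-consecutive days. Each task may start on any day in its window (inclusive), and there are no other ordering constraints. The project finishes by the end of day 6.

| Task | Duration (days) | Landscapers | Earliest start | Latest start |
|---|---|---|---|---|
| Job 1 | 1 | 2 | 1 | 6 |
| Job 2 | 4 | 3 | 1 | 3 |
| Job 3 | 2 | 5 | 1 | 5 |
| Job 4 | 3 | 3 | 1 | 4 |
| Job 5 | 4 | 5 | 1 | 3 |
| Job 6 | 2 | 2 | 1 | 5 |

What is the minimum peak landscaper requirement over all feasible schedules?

Early-start (Job 1@1, Job 2@1, Job 3@1, Job 4@1, Job 5@1, Job 6@1) gives peak 20: d1:20  d2:18  d3:11  d4:8  d5:0  d6:0.
Shift Job 4→2, Job 5→3, Job 6→5.
Schedule Job 1@1, Job 2@1, Job 3@1, Job 4@2, Job 5@3, Job 6@5: d1:10  d2:11  d3:11  d4:11  d5:7  d6:7 — peak 11.

11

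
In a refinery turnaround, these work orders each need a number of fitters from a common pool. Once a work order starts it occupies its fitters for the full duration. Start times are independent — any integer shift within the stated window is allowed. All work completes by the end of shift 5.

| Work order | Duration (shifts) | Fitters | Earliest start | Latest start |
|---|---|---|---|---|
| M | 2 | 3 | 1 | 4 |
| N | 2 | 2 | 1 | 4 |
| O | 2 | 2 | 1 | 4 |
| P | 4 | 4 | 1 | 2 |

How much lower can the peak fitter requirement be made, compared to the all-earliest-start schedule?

3

Early-start peak: s1:11  s2:11  s3:4  s4:4  s5:0 ⇒ 11.
Leveled (M@1, N@3, O@3, P@1): s1:7  s2:7  s3:8  s4:8  s5:0 ⇒ 8.
Reduction 11 − 8 = 3.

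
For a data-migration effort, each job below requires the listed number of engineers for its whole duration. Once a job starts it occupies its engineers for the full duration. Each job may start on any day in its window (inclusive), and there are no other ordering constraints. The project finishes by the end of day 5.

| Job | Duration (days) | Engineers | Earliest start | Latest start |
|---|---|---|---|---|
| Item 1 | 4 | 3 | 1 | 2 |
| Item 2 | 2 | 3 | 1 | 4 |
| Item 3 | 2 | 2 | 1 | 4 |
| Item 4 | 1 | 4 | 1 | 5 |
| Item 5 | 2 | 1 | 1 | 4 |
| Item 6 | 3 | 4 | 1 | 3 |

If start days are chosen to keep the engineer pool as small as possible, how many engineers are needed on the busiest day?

8

Early-start (Item 1@1, Item 2@1, Item 3@1, Item 4@1, Item 5@1, Item 6@1) gives peak 17: d1:17  d2:13  d3:7  d4:3  d5:0.
Shift Item 4→5, Item 5→3, Item 6→3.
Schedule Item 1@1, Item 2@1, Item 3@1, Item 4@5, Item 5@3, Item 6@3: d1:8  d2:8  d3:8  d4:8  d5:8 — peak 8.
Total engineer-days = 40 over 5 days ⇒ peak ≥ ⌈40/5⌉ = 8, so 8 is optimal.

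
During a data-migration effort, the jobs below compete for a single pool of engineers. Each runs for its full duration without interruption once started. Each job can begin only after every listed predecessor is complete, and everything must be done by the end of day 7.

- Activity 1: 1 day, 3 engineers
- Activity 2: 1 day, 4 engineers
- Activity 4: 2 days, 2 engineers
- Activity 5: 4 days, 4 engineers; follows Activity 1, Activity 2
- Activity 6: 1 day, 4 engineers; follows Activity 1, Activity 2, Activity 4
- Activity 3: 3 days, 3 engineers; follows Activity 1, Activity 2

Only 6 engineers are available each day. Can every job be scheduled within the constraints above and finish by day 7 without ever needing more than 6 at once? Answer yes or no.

no

The minimum achievable peak is 7; 6 < 7, so no feasible schedule stays within the cap.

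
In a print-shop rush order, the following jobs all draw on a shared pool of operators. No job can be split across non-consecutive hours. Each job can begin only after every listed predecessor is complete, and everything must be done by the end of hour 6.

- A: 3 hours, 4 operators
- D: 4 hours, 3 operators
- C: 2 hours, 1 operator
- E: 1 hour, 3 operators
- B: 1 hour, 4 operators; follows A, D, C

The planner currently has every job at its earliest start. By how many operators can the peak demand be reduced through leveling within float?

Early-start peak: h1:11  h2:8  h3:7  h4:3  h5:4  h6:0 ⇒ 11.
Leveled (A@1, D@1, C@4, E@4, B@6): h1:7  h2:7  h3:7  h4:7  h5:1  h6:4 ⇒ 7.
Reduction 11 − 7 = 4.

4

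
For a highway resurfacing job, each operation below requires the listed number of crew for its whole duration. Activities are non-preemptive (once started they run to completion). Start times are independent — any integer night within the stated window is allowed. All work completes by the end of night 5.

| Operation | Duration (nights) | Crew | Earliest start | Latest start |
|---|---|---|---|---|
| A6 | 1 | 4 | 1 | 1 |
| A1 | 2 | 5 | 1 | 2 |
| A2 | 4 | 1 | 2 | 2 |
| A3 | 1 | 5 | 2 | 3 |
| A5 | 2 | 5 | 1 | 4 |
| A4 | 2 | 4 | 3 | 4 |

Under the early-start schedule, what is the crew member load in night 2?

At early start, night 2 has: A1, A2, A3, A5.
Demand: 5 + 1 + 5 + 5 = 16.

16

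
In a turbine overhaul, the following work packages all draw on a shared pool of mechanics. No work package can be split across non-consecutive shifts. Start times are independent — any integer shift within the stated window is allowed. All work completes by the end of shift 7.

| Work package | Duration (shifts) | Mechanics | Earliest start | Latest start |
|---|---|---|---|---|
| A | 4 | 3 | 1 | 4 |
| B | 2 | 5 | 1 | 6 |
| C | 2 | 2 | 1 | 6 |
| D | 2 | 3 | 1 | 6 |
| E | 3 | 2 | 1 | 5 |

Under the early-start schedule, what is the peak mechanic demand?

Early-start schedule: A@1, B@1, C@1, D@1, E@1.
Load per shift: shift 1: 15, shift 2: 15, shift 3: 5, shift 4: 3, shift 5: 0, shift 6: 0, shift 7: 0.
Peak is 15.

15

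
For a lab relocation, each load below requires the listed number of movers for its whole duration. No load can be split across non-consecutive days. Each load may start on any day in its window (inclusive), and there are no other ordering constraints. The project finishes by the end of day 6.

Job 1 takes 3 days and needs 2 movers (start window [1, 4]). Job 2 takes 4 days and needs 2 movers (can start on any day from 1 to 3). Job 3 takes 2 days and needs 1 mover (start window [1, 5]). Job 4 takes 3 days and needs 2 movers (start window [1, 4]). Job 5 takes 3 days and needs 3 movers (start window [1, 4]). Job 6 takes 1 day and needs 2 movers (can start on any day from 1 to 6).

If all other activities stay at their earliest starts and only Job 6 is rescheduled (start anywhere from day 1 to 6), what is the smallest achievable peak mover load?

Job 6@1: d1:12  d2:10  d3:9  d4:2  d5:0  d6:0 → peak 12
Job 6@2: d1:10  d2:12  d3:9  d4:2  d5:0  d6:0 → peak 12
Job 6@3: d1:10  d2:10  d3:11  d4:2  d5:0  d6:0 → peak 11
Job 6@4: d1:10  d2:10  d3:9  d4:4  d5:0  d6:0 → peak 10
Job 6@5: d1:10  d2:10  d3:9  d4:2  d5:2  d6:0 → peak 10
Job 6@6: d1:10  d2:10  d3:9  d4:2  d5:0  d6:2 → peak 10
Best is Job 6@4, peak 10.

10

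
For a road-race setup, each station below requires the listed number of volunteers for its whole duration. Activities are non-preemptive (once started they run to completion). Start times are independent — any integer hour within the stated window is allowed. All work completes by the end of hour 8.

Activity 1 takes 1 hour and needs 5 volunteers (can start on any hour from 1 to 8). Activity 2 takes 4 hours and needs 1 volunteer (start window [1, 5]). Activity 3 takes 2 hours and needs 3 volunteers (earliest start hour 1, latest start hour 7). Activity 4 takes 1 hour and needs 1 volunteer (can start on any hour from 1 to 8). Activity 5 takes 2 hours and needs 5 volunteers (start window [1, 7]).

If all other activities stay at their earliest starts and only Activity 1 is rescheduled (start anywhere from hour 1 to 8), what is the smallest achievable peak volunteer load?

10

Activity 1@1: h1:15  h2:9  h3:1  h4:1  h5:0  h6:0  h7:0  h8:0 → peak 15
Activity 1@2: h1:10  h2:14  h3:1  h4:1  h5:0  h6:0  h7:0  h8:0 → peak 14
Activity 1@3: h1:10  h2:9  h3:6  h4:1  h5:0  h6:0  h7:0  h8:0 → peak 10
Activity 1@4: h1:10  h2:9  h3:1  h4:6  h5:0  h6:0  h7:0  h8:0 → peak 10
Activity 1@5: h1:10  h2:9  h3:1  h4:1  h5:5  h6:0  h7:0  h8:0 → peak 10
Activity 1@6: h1:10  h2:9  h3:1  h4:1  h5:0  h6:5  h7:0  h8:0 → peak 10
Activity 1@7: h1:10  h2:9  h3:1  h4:1  h5:0  h6:0  h7:5  h8:0 → peak 10
Activity 1@8: h1:10  h2:9  h3:1  h4:1  h5:0  h6:0  h7:0  h8:5 → peak 10
Best is Activity 1@3, peak 10.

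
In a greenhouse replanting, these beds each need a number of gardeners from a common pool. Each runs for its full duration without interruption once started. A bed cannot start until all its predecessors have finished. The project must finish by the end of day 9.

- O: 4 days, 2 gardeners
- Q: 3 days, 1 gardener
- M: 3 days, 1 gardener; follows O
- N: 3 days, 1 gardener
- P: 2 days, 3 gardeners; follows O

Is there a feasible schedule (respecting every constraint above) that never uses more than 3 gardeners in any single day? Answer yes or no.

Schedule O@1, Q@1, M@5, N@4, P@8: d1:3  d2:3  d3:3  d4:3  d5:2  d6:2  d7:1  d8:3  d9:3 — peak 3 ≤ 3.

yes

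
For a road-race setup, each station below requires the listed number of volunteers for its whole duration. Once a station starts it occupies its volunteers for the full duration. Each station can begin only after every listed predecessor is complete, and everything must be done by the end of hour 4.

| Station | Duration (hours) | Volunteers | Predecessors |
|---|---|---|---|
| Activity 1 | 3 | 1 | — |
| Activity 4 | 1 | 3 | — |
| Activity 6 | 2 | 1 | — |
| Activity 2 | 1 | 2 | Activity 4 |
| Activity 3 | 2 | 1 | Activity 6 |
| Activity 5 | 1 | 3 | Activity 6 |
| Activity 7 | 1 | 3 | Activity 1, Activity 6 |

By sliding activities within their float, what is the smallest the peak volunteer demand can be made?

Schedule Activity 1@1, Activity 4@1, Activity 6@1, Activity 2@2, Activity 3@3, Activity 5@3, Activity 7@4: h1:5  h2:4  h3:5  h4:4 — peak 5.
Total volunteer-hours = 18 over 4 hours ⇒ peak ≥ ⌈18/4⌉ = 5, so 5 is optimal.

5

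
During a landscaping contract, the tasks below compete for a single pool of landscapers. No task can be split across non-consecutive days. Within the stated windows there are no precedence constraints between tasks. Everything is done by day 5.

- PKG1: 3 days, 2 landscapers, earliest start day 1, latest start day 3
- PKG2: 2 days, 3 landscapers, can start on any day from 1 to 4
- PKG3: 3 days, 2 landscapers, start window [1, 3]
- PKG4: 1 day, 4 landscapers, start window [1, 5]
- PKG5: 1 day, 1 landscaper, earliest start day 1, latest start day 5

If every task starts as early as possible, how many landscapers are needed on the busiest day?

12

Early-start schedule: PKG1@1, PKG2@1, PKG3@1, PKG4@1, PKG5@1.
Load per day: day 1: 12, day 2: 7, day 3: 4, day 4: 0, day 5: 0.
Peak is 12.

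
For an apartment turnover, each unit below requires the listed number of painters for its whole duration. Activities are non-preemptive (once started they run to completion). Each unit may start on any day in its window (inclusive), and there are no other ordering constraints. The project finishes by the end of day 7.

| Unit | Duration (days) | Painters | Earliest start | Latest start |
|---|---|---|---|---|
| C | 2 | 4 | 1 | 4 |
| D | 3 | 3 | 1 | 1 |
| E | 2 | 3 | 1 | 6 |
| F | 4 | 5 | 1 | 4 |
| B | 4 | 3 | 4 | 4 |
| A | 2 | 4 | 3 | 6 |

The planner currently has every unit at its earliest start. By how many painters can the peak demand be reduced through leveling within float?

3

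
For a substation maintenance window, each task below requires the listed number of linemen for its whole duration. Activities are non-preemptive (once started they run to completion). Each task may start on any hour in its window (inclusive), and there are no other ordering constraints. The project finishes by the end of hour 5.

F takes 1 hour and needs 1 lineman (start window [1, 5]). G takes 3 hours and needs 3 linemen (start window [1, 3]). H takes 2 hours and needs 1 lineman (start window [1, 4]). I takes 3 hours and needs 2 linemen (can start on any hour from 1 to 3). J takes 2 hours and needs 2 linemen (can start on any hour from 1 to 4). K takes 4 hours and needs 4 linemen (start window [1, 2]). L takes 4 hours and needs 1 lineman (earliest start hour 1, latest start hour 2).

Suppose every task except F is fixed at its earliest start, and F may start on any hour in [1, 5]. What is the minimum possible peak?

F@1: h1:14  h2:13  h3:10  h4:5  h5:0 → peak 14
F@2: h1:13  h2:14  h3:10  h4:5  h5:0 → peak 14
F@3: h1:13  h2:13  h3:11  h4:5  h5:0 → peak 13
F@4: h1:13  h2:13  h3:10  h4:6  h5:0 → peak 13
F@5: h1:13  h2:13  h3:10  h4:5  h5:1 → peak 13
Best is F@3, peak 13.

13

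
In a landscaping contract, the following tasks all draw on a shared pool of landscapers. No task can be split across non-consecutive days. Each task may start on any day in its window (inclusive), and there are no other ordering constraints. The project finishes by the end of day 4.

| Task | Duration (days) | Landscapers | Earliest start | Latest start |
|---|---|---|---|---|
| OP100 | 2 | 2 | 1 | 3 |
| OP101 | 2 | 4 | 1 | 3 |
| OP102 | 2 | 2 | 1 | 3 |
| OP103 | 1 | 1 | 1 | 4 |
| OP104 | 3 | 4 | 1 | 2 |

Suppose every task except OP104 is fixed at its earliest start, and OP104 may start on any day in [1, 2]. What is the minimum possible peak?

12

OP104@1: d1:13  d2:12  d3:4  d4:0 → peak 13
OP104@2: d1:9  d2:12  d3:4  d4:4 → peak 12
Best is OP104@2, peak 12.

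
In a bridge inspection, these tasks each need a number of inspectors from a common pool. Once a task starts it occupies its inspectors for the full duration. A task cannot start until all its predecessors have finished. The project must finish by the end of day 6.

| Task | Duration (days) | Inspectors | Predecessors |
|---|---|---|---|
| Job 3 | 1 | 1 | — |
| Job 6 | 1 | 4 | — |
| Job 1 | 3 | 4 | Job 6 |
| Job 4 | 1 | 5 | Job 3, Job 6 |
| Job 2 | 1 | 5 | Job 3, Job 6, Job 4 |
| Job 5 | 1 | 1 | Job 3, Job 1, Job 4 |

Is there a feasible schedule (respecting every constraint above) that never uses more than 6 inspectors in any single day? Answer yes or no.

yes

Schedule Job 3@1, Job 6@1, Job 1@2, Job 4@5, Job 2@6, Job 5@6: d1:5  d2:4  d3:4  d4:4  d5:5  d6:6 — peak 6 ≤ 6.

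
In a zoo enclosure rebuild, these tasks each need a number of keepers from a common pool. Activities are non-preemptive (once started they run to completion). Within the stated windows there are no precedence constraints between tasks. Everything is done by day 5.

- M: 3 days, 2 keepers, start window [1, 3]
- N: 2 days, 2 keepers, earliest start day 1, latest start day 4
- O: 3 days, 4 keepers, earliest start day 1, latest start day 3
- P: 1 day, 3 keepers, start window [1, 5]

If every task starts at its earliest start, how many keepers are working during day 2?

8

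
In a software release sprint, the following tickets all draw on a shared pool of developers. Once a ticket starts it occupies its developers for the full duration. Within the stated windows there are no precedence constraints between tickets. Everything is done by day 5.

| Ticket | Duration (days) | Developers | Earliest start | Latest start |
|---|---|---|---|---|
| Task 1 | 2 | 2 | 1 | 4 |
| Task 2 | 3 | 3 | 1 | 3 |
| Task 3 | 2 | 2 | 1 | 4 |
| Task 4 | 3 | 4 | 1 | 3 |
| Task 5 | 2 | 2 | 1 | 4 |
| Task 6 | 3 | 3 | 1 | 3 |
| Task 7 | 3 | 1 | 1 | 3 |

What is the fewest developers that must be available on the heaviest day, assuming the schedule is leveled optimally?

11

Early-start (Task 1@1, Task 2@1, Task 3@1, Task 4@1, Task 5@1, Task 6@1, Task 7@1) gives peak 17: d1:17  d2:17  d3:11  d4:0  d5:0.
Shift Task 5→4, Task 6→3, Task 7→3.
Schedule Task 1@1, Task 2@1, Task 3@1, Task 4@1, Task 5@4, Task 6@3, Task 7@3: d1:11  d2:11  d3:11  d4:6  d5:6 — peak 11.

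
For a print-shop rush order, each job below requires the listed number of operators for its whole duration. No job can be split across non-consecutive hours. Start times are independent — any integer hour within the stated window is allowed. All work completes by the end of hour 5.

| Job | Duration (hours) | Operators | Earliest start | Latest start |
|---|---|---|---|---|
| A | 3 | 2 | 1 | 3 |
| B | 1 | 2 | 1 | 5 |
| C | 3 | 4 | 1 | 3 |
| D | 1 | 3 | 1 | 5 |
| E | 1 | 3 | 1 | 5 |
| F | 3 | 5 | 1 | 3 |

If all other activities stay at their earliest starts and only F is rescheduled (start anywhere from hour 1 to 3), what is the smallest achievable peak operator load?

14

F@1: h1:19  h2:11  h3:11  h4:0  h5:0 → peak 19
F@2: h1:14  h2:11  h3:11  h4:5  h5:0 → peak 14
F@3: h1:14  h2:6  h3:11  h4:5  h5:5 → peak 14
Best is F@2, peak 14.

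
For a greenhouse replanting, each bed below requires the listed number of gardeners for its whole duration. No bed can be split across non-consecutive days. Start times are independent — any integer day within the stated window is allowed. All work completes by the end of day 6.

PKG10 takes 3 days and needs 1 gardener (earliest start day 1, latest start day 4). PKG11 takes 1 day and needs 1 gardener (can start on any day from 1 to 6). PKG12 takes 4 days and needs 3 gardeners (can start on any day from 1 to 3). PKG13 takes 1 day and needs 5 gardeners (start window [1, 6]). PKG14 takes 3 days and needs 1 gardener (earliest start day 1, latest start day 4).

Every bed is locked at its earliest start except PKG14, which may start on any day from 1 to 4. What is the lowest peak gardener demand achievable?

PKG14@1: d1:11  d2:5  d3:5  d4:3  d5:0  d6:0 → peak 11
PKG14@2: d1:10  d2:5  d3:5  d4:4  d5:0  d6:0 → peak 10
PKG14@3: d1:10  d2:4  d3:5  d4:4  d5:1  d6:0 → peak 10
PKG14@4: d1:10  d2:4  d3:4  d4:4  d5:1  d6:1 → peak 10
Best is PKG14@2, peak 10.

10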